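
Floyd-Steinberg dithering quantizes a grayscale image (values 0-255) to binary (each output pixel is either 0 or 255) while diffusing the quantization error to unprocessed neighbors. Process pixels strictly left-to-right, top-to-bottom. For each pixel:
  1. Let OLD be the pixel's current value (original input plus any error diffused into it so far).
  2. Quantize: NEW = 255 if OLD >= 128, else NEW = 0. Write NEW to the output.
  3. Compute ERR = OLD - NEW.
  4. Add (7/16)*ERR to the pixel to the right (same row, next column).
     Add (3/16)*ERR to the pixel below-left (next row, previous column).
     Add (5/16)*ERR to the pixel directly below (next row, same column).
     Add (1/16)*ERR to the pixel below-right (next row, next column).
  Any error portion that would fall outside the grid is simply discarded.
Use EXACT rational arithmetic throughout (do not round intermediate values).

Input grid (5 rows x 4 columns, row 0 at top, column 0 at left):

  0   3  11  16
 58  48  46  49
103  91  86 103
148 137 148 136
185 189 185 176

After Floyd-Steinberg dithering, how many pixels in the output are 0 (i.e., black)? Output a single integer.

Answer: 12

Derivation:
(0,0): OLD=0 → NEW=0, ERR=0
(0,1): OLD=3 → NEW=0, ERR=3
(0,2): OLD=197/16 → NEW=0, ERR=197/16
(0,3): OLD=5475/256 → NEW=0, ERR=5475/256
(1,0): OLD=937/16 → NEW=0, ERR=937/16
(1,1): OLD=9839/128 → NEW=0, ERR=9839/128
(1,2): OLD=359115/4096 → NEW=0, ERR=359115/4096
(1,3): OLD=6213501/65536 → NEW=0, ERR=6213501/65536
(2,0): OLD=277941/2048 → NEW=255, ERR=-244299/2048
(2,1): OLD=5435047/65536 → NEW=0, ERR=5435047/65536
(2,2): OLD=22578767/131072 → NEW=255, ERR=-10844593/131072
(2,3): OLD=213721195/2097152 → NEW=0, ERR=213721195/2097152
(3,0): OLD=132406549/1048576 → NEW=0, ERR=132406549/1048576
(3,1): OLD=3274776875/16777216 → NEW=255, ERR=-1003413205/16777216
(3,2): OLD=32284696245/268435456 → NEW=0, ERR=32284696245/268435456
(3,3): OLD=924680264307/4294967296 → NEW=255, ERR=-170536396173/4294967296
(4,0): OLD=57242843665/268435456 → NEW=255, ERR=-11208197615/268435456
(4,1): OLD=391884272259/2147483648 → NEW=255, ERR=-155724057981/2147483648
(4,2): OLD=12347259115027/68719476736 → NEW=255, ERR=-5176207452653/68719476736
(4,3): OLD=151902564864885/1099511627776 → NEW=255, ERR=-128472900217995/1099511627776
Output grid:
  Row 0: ....  (4 black, running=4)
  Row 1: ....  (4 black, running=8)
  Row 2: #.#.  (2 black, running=10)
  Row 3: .#.#  (2 black, running=12)
  Row 4: ####  (0 black, running=12)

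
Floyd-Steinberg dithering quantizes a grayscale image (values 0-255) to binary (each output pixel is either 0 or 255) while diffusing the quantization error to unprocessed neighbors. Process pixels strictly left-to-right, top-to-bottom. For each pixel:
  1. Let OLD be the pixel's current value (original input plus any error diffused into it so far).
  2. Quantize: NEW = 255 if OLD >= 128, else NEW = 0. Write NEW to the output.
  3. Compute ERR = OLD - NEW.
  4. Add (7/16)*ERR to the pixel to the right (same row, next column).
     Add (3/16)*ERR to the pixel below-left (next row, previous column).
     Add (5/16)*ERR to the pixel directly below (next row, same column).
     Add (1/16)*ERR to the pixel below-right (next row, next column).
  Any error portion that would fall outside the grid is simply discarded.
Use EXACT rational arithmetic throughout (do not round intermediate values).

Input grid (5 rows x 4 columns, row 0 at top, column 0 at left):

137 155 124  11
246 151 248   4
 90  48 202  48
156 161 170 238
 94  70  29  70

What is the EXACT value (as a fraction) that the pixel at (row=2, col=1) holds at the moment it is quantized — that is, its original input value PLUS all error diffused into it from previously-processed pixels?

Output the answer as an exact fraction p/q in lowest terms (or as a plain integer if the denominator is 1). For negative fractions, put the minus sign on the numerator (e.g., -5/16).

Answer: 13195311/524288

Derivation:
(0,0): OLD=137 → NEW=255, ERR=-118
(0,1): OLD=827/8 → NEW=0, ERR=827/8
(0,2): OLD=21661/128 → NEW=255, ERR=-10979/128
(0,3): OLD=-54325/2048 → NEW=0, ERR=-54325/2048
(1,0): OLD=29249/128 → NEW=255, ERR=-3391/128
(1,1): OLD=151815/1024 → NEW=255, ERR=-109305/1024
(1,2): OLD=5766611/32768 → NEW=255, ERR=-2589229/32768
(1,3): OLD=-23184075/524288 → NEW=0, ERR=-23184075/524288
(2,0): OLD=1011005/16384 → NEW=0, ERR=1011005/16384
(2,1): OLD=13195311/524288 → NEW=0, ERR=13195311/524288
Target (2,1): original=48, with diffused error = 13195311/524288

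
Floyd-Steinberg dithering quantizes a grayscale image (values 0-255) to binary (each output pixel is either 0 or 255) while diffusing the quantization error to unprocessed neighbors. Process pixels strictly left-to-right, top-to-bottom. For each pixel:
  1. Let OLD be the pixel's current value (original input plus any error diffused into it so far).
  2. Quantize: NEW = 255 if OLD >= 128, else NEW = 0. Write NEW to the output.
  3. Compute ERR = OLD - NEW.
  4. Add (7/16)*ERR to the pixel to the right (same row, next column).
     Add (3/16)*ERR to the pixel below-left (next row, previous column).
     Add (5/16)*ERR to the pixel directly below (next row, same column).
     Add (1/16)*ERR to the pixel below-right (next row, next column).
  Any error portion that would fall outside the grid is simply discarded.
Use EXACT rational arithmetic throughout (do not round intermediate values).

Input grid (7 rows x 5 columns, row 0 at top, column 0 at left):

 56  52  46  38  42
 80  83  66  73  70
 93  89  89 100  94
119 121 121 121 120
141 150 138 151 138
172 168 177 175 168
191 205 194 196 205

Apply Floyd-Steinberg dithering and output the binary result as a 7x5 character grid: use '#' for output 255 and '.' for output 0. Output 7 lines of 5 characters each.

Answer: .....
.#.#.
.#..#
#.#.#
.#.#.
###.#
#.###

Derivation:
(0,0): OLD=56 → NEW=0, ERR=56
(0,1): OLD=153/2 → NEW=0, ERR=153/2
(0,2): OLD=2543/32 → NEW=0, ERR=2543/32
(0,3): OLD=37257/512 → NEW=0, ERR=37257/512
(0,4): OLD=604863/8192 → NEW=0, ERR=604863/8192
(1,0): OLD=3579/32 → NEW=0, ERR=3579/32
(1,1): OLD=44605/256 → NEW=255, ERR=-20675/256
(1,2): OLD=605601/8192 → NEW=0, ERR=605601/8192
(1,3): OLD=4813405/32768 → NEW=255, ERR=-3542435/32768
(1,4): OLD=26384823/524288 → NEW=0, ERR=26384823/524288
(2,0): OLD=462063/4096 → NEW=0, ERR=462063/4096
(2,1): OLD=17559317/131072 → NEW=255, ERR=-15864043/131072
(2,2): OLD=70951487/2097152 → NEW=0, ERR=70951487/2097152
(2,3): OLD=3190176141/33554432 → NEW=0, ERR=3190176141/33554432
(2,4): OLD=77612788635/536870912 → NEW=255, ERR=-59289293925/536870912
(3,0): OLD=275899039/2097152 → NEW=255, ERR=-258874721/2097152
(3,1): OLD=714135251/16777216 → NEW=0, ERR=714135251/16777216
(3,2): OLD=86144726241/536870912 → NEW=255, ERR=-50757356319/536870912
(3,3): OLD=97448797697/1073741824 → NEW=0, ERR=97448797697/1073741824
(3,4): OLD=2252918583221/17179869184 → NEW=255, ERR=-2127948058699/17179869184
(4,0): OLD=29636816209/268435456 → NEW=0, ERR=29636816209/268435456
(4,1): OLD=1599123258353/8589934592 → NEW=255, ERR=-591310062607/8589934592
(4,2): OLD=13471225028607/137438953472 → NEW=0, ERR=13471225028607/137438953472
(4,3): OLD=424653680688241/2199023255552 → NEW=255, ERR=-136097249477519/2199023255552
(4,4): OLD=2740450982032279/35184372088832 → NEW=0, ERR=2740450982032279/35184372088832
(5,0): OLD=26607460402803/137438953472 → NEW=255, ERR=-8439472732557/137438953472
(5,1): OLD=159321258890553/1099511627776 → NEW=255, ERR=-121054206192327/1099511627776
(5,2): OLD=5050905850859297/35184372088832 → NEW=255, ERR=-3921109031792863/35184372088832
(5,3): OLD=17962671305349567/140737488355328 → NEW=0, ERR=17962671305349567/140737488355328
(5,4): OLD=550139863510652997/2251799813685248 → NEW=255, ERR=-24069088979085243/2251799813685248
(6,0): OLD=2659366006604195/17592186044416 → NEW=255, ERR=-1826641434721885/17592186044416
(6,1): OLD=56539255259577069/562949953421312 → NEW=0, ERR=56539255259577069/562949953421312
(6,2): OLD=1983055021787086271/9007199254740992 → NEW=255, ERR=-313780788171866689/9007199254740992
(6,3): OLD=30505533183488549685/144115188075855872 → NEW=255, ERR=-6243839775854697675/144115188075855872
(6,4): OLD=439682605401195055283/2305843009213693952 → NEW=255, ERR=-148307361948296902477/2305843009213693952
Row 0: .....
Row 1: .#.#.
Row 2: .#..#
Row 3: #.#.#
Row 4: .#.#.
Row 5: ###.#
Row 6: #.###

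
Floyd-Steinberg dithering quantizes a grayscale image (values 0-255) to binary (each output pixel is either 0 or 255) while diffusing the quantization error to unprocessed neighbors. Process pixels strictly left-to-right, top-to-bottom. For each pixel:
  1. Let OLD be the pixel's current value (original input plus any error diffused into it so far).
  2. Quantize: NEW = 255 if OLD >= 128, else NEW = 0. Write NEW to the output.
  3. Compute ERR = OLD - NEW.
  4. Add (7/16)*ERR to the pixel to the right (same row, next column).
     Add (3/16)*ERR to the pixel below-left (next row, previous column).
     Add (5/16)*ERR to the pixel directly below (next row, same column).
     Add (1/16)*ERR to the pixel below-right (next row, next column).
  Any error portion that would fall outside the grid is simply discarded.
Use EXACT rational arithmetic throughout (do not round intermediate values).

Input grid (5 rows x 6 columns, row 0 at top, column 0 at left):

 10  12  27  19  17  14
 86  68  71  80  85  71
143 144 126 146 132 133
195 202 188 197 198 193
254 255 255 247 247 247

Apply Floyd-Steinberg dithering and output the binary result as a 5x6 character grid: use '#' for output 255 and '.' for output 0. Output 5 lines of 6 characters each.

(0,0): OLD=10 → NEW=0, ERR=10
(0,1): OLD=131/8 → NEW=0, ERR=131/8
(0,2): OLD=4373/128 → NEW=0, ERR=4373/128
(0,3): OLD=69523/2048 → NEW=0, ERR=69523/2048
(0,4): OLD=1043717/32768 → NEW=0, ERR=1043717/32768
(0,5): OLD=14646051/524288 → NEW=0, ERR=14646051/524288
(1,0): OLD=11801/128 → NEW=0, ERR=11801/128
(1,1): OLD=123375/1024 → NEW=0, ERR=123375/1024
(1,2): OLD=4645723/32768 → NEW=255, ERR=-3710117/32768
(1,3): OLD=6446175/131072 → NEW=0, ERR=6446175/131072
(1,4): OLD=1038757981/8388608 → NEW=0, ERR=1038757981/8388608
(1,5): OLD=18239640187/134217728 → NEW=255, ERR=-15985880453/134217728
(2,0): OLD=3185077/16384 → NEW=255, ERR=-992843/16384
(2,1): OLD=73228375/524288 → NEW=255, ERR=-60465065/524288
(2,2): OLD=477421893/8388608 → NEW=0, ERR=477421893/8388608
(2,3): OLD=13583500765/67108864 → NEW=255, ERR=-3529259555/67108864
(2,4): OLD=275802088087/2147483648 → NEW=255, ERR=-271806242153/2147483648
(2,5): OLD=1654253114769/34359738368 → NEW=0, ERR=1654253114769/34359738368
(3,0): OLD=1295528485/8388608 → NEW=255, ERR=-843566555/8388608
(3,1): OLD=8646870017/67108864 → NEW=255, ERR=-8465890303/67108864
(3,2): OLD=71685899763/536870912 → NEW=255, ERR=-65216182797/536870912
(3,3): OLD=3684935089529/34359738368 → NEW=0, ERR=3684935089529/34359738368
(3,4): OLD=58028737928217/274877906944 → NEW=255, ERR=-12065128342503/274877906944
(3,5): OLD=795746003840727/4398046511104 → NEW=255, ERR=-325755856490793/4398046511104
(4,0): OLD=213590090187/1073741824 → NEW=255, ERR=-60214074933/1073741824
(4,1): OLD=2782823277327/17179869184 → NEW=255, ERR=-1598043364593/17179869184
(4,2): OLD=103666216375549/549755813888 → NEW=255, ERR=-36521516165891/549755813888
(4,3): OLD=2072607029247313/8796093022208 → NEW=255, ERR=-170396691415727/8796093022208
(4,4): OLD=30627770493030113/140737488355328 → NEW=255, ERR=-5260289037578527/140737488355328
(4,5): OLD=461074247967318151/2251799813685248 → NEW=255, ERR=-113134704522420089/2251799813685248
Row 0: ......
Row 1: ..#..#
Row 2: ##.##.
Row 3: ###.##
Row 4: ######

Answer: ......
..#..#
##.##.
###.##
######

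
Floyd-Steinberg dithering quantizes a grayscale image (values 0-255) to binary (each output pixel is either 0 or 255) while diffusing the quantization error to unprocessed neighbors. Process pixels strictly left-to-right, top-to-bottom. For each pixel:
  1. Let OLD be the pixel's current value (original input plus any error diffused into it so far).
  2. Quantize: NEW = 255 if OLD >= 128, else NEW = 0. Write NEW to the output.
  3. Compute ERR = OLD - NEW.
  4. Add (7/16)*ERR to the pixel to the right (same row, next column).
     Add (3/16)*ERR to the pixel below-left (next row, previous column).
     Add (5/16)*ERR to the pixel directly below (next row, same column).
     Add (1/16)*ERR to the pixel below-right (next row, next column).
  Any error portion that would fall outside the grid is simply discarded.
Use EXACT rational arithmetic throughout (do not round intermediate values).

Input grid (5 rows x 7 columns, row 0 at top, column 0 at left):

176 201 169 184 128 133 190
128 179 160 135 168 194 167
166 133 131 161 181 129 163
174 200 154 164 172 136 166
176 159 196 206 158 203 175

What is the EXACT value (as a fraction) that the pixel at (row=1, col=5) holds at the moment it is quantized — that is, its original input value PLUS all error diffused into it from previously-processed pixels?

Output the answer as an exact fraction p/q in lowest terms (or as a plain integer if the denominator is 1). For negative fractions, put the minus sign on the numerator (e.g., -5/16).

(0,0): OLD=176 → NEW=255, ERR=-79
(0,1): OLD=2663/16 → NEW=255, ERR=-1417/16
(0,2): OLD=33345/256 → NEW=255, ERR=-31935/256
(0,3): OLD=530119/4096 → NEW=255, ERR=-514361/4096
(0,4): OLD=4788081/65536 → NEW=0, ERR=4788081/65536
(0,5): OLD=172977175/1048576 → NEW=255, ERR=-94409705/1048576
(0,6): OLD=2526803105/16777216 → NEW=255, ERR=-1751386975/16777216
(1,0): OLD=22197/256 → NEW=0, ERR=22197/256
(1,1): OLD=329587/2048 → NEW=255, ERR=-192653/2048
(1,2): OLD=3327983/65536 → NEW=0, ERR=3327983/65536
(1,3): OLD=32473411/262144 → NEW=0, ERR=32473411/262144
(1,4): OLD=3695968745/16777216 → NEW=255, ERR=-582221335/16777216
(1,5): OLD=18209870265/134217728 → NEW=255, ERR=-16015650375/134217728
Target (1,5): original=194, with diffused error = 18209870265/134217728

Answer: 18209870265/134217728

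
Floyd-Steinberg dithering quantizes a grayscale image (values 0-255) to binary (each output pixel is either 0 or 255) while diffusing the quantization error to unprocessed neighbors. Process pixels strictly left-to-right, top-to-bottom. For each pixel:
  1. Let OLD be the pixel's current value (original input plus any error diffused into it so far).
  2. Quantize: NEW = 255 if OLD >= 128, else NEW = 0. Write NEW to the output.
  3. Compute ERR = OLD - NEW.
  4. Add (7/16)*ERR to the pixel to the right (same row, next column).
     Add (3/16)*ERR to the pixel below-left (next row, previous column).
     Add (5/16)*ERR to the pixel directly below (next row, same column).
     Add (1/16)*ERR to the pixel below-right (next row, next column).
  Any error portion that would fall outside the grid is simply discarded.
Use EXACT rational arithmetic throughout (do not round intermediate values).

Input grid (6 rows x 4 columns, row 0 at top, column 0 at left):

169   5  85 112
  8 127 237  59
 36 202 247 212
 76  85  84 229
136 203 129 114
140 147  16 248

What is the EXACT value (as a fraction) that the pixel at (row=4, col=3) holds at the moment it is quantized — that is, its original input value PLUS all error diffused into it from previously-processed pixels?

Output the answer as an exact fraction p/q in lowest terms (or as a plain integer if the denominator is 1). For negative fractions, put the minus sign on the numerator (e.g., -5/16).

(0,0): OLD=169 → NEW=255, ERR=-86
(0,1): OLD=-261/8 → NEW=0, ERR=-261/8
(0,2): OLD=9053/128 → NEW=0, ERR=9053/128
(0,3): OLD=292747/2048 → NEW=255, ERR=-229493/2048
(1,0): OLD=-3199/128 → NEW=0, ERR=-3199/128
(1,1): OLD=116487/1024 → NEW=0, ERR=116487/1024
(1,2): OLD=9365779/32768 → NEW=255, ERR=1009939/32768
(1,3): OLD=21960693/524288 → NEW=0, ERR=21960693/524288
(2,0): OLD=811325/16384 → NEW=0, ERR=811325/16384
(2,1): OLD=138113519/524288 → NEW=255, ERR=4420079/524288
(2,2): OLD=288655659/1048576 → NEW=255, ERR=21268779/1048576
(2,3): OLD=3957576223/16777216 → NEW=255, ERR=-320613857/16777216
(3,0): OLD=780606445/8388608 → NEW=0, ERR=780606445/8388608
(3,1): OLD=18152207411/134217728 → NEW=255, ERR=-16073313229/134217728
(3,2): OLD=74924260045/2147483648 → NEW=0, ERR=74924260045/2147483648
(3,3): OLD=8231215497499/34359738368 → NEW=255, ERR=-530517786341/34359738368
(4,0): OLD=306286352041/2147483648 → NEW=255, ERR=-241321978199/2147483648
(4,1): OLD=2212258006523/17179869184 → NEW=255, ERR=-2168608635397/17179869184
(4,2): OLD=40845598353947/549755813888 → NEW=0, ERR=40845598353947/549755813888
(4,3): OLD=1265412980673581/8796093022208 → NEW=255, ERR=-977590739989459/8796093022208
Target (4,3): original=114, with diffused error = 1265412980673581/8796093022208

Answer: 1265412980673581/8796093022208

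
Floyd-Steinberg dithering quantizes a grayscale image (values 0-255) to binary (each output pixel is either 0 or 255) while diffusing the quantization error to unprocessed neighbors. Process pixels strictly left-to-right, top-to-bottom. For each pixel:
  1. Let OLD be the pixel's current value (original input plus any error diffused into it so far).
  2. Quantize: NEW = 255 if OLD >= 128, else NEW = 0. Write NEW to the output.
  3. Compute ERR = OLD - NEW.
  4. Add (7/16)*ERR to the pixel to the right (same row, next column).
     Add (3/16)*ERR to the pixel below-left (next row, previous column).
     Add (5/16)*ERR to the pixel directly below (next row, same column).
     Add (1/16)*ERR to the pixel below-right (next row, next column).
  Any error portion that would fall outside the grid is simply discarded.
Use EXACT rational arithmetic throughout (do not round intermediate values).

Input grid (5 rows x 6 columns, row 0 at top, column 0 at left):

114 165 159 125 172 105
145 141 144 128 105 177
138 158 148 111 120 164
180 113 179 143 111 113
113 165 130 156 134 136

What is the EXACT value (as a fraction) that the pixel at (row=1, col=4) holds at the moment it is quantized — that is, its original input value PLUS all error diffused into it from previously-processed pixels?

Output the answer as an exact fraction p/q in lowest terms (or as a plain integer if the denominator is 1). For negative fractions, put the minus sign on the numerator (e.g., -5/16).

(0,0): OLD=114 → NEW=0, ERR=114
(0,1): OLD=1719/8 → NEW=255, ERR=-321/8
(0,2): OLD=18105/128 → NEW=255, ERR=-14535/128
(0,3): OLD=154255/2048 → NEW=0, ERR=154255/2048
(0,4): OLD=6715881/32768 → NEW=255, ERR=-1639959/32768
(0,5): OLD=43570527/524288 → NEW=0, ERR=43570527/524288
(1,0): OLD=22157/128 → NEW=255, ERR=-10483/128
(1,1): OLD=80347/1024 → NEW=0, ERR=80347/1024
(1,2): OLD=5061239/32768 → NEW=255, ERR=-3294601/32768
(1,3): OLD=11936555/131072 → NEW=0, ERR=11936555/131072
(1,4): OLD=1254031521/8388608 → NEW=255, ERR=-885063519/8388608
Target (1,4): original=105, with diffused error = 1254031521/8388608

Answer: 1254031521/8388608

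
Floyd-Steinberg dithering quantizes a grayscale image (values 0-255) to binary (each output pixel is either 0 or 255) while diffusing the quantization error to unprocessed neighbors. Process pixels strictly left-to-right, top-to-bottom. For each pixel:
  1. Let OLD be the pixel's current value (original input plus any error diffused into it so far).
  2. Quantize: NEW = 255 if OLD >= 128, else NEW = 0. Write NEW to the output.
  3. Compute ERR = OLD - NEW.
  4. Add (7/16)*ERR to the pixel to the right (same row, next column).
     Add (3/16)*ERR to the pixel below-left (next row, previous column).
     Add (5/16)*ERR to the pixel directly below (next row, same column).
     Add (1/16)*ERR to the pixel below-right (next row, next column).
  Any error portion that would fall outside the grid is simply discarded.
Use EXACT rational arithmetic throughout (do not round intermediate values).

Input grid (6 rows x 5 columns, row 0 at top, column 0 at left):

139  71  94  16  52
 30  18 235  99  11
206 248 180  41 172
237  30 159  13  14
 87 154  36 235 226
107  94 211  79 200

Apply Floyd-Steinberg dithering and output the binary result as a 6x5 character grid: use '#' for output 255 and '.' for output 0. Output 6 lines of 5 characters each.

(0,0): OLD=139 → NEW=255, ERR=-116
(0,1): OLD=81/4 → NEW=0, ERR=81/4
(0,2): OLD=6583/64 → NEW=0, ERR=6583/64
(0,3): OLD=62465/1024 → NEW=0, ERR=62465/1024
(0,4): OLD=1289223/16384 → NEW=0, ERR=1289223/16384
(1,0): OLD=-157/64 → NEW=0, ERR=-157/64
(1,1): OLD=18069/512 → NEW=0, ERR=18069/512
(1,2): OLD=4837977/16384 → NEW=255, ERR=660057/16384
(1,3): OLD=10280693/65536 → NEW=255, ERR=-6430987/65536
(1,4): OLD=-3700353/1048576 → NEW=0, ERR=-3700353/1048576
(2,0): OLD=1735479/8192 → NEW=255, ERR=-353481/8192
(2,1): OLD=64893997/262144 → NEW=255, ERR=-1952723/262144
(2,2): OLD=726189703/4194304 → NEW=255, ERR=-343357817/4194304
(2,3): OLD=-1585386779/67108864 → NEW=0, ERR=-1585386779/67108864
(2,4): OLD=165816442627/1073741824 → NEW=255, ERR=-107987722493/1073741824
(3,0): OLD=931634919/4194304 → NEW=255, ERR=-137912601/4194304
(3,1): OLD=-159697925/33554432 → NEW=0, ERR=-159697925/33554432
(3,2): OLD=135764496281/1073741824 → NEW=0, ERR=135764496281/1073741824
(3,3): OLD=79374507801/2147483648 → NEW=0, ERR=79374507801/2147483648
(3,4): OLD=-93951710099/34359738368 → NEW=0, ERR=-93951710099/34359738368
(4,0): OLD=40712171529/536870912 → NEW=0, ERR=40712171529/536870912
(4,1): OLD=3562106450729/17179869184 → NEW=255, ERR=-818760191191/17179869184
(4,2): OLD=16848665863751/274877906944 → NEW=0, ERR=16848665863751/274877906944
(4,3): OLD=1234782146153897/4398046511104 → NEW=255, ERR=113280285822377/4398046511104
(4,4): OLD=16798728082421791/70368744177664 → NEW=255, ERR=-1145301682882529/70368744177664
(5,0): OLD=33469602914075/274877906944 → NEW=0, ERR=33469602914075/274877906944
(5,1): OLD=326796703280561/2199023255552 → NEW=255, ERR=-233954226885199/2199023255552
(5,2): OLD=13050577362716633/70368744177664 → NEW=255, ERR=-4893452402587687/70368744177664
(5,3): OLD=16157925525179079/281474976710656 → NEW=0, ERR=16157925525179079/281474976710656
(5,4): OLD=998169308785334301/4503599627370496 → NEW=255, ERR=-150248596194142179/4503599627370496
Row 0: #....
Row 1: ..##.
Row 2: ###.#
Row 3: #....
Row 4: .#.##
Row 5: .##.#

Answer: #....
..##.
###.#
#....
.#.##
.##.#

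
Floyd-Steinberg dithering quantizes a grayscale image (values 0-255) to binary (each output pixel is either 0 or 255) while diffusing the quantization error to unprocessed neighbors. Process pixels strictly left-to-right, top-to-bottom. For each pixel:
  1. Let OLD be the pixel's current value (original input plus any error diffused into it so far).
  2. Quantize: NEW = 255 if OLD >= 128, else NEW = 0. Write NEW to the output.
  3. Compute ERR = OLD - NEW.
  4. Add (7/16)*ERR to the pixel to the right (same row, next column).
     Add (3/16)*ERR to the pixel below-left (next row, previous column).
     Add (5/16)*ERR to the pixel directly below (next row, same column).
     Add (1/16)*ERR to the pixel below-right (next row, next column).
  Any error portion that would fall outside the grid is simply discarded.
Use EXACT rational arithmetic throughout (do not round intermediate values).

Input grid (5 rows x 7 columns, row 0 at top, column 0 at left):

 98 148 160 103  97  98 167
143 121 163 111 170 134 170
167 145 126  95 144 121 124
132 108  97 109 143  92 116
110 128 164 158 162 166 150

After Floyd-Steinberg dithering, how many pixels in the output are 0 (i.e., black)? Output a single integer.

(0,0): OLD=98 → NEW=0, ERR=98
(0,1): OLD=1527/8 → NEW=255, ERR=-513/8
(0,2): OLD=16889/128 → NEW=255, ERR=-15751/128
(0,3): OLD=100687/2048 → NEW=0, ERR=100687/2048
(0,4): OLD=3883305/32768 → NEW=0, ERR=3883305/32768
(0,5): OLD=78563359/524288 → NEW=255, ERR=-55130081/524288
(0,6): OLD=1014986969/8388608 → NEW=0, ERR=1014986969/8388608
(1,0): OLD=20685/128 → NEW=255, ERR=-11955/128
(1,1): OLD=44187/1024 → NEW=0, ERR=44187/1024
(1,2): OLD=4870455/32768 → NEW=255, ERR=-3485385/32768
(1,3): OLD=12367723/131072 → NEW=0, ERR=12367723/131072
(1,4): OLD=1943409633/8388608 → NEW=255, ERR=-195685407/8388608
(1,5): OLD=8122029105/67108864 → NEW=0, ERR=8122029105/67108864
(1,6): OLD=272933142207/1073741824 → NEW=255, ERR=-871022913/1073741824
(2,0): OLD=2390489/16384 → NEW=255, ERR=-1787431/16384
(2,1): OLD=44551011/524288 → NEW=0, ERR=44551011/524288
(2,2): OLD=1261027305/8388608 → NEW=255, ERR=-878067735/8388608
(2,3): OLD=4541283297/67108864 → NEW=0, ERR=4541283297/67108864
(2,4): OLD=104639375473/536870912 → NEW=255, ERR=-32262707087/536870912
(2,5): OLD=2249187799611/17179869184 → NEW=255, ERR=-2131678842309/17179869184
(2,6): OLD=21172666182733/274877906944 → NEW=0, ERR=21172666182733/274877906944
(3,0): OLD=954960329/8388608 → NEW=0, ERR=954960329/8388608
(3,1): OLD=10597474965/67108864 → NEW=255, ERR=-6515285355/67108864
(3,2): OLD=21374814671/536870912 → NEW=0, ERR=21374814671/536870912
(3,3): OLD=278648362201/2147483648 → NEW=255, ERR=-268959968039/2147483648
(3,4): OLD=13851281345993/274877906944 → NEW=0, ERR=13851281345993/274877906944
(3,5): OLD=189022216789227/2199023255552 → NEW=0, ERR=189022216789227/2199023255552
(3,6): OLD=5978594435322869/35184372088832 → NEW=255, ERR=-2993420447329291/35184372088832
(4,0): OLD=136764157735/1073741824 → NEW=0, ERR=136764157735/1073741824
(4,1): OLD=2885633341435/17179869184 → NEW=255, ERR=-1495233300485/17179869184
(4,2): OLD=29910361698965/274877906944 → NEW=0, ERR=29910361698965/274877906944
(4,3): OLD=392313625125879/2199023255552 → NEW=255, ERR=-168437305039881/2199023255552
(4,4): OLD=2683255020023541/17592186044416 → NEW=255, ERR=-1802752421302539/17592186044416
(4,5): OLD=76125638383139637/562949953421312 → NEW=255, ERR=-67426599739294923/562949953421312
(4,6): OLD=688009741747783171/9007199254740992 → NEW=0, ERR=688009741747783171/9007199254740992
Output grid:
  Row 0: .##..#.  (4 black, running=4)
  Row 1: #.#.#.#  (3 black, running=7)
  Row 2: #.#.##.  (3 black, running=10)
  Row 3: .#.#..#  (4 black, running=14)
  Row 4: .#.###.  (3 black, running=17)

Answer: 17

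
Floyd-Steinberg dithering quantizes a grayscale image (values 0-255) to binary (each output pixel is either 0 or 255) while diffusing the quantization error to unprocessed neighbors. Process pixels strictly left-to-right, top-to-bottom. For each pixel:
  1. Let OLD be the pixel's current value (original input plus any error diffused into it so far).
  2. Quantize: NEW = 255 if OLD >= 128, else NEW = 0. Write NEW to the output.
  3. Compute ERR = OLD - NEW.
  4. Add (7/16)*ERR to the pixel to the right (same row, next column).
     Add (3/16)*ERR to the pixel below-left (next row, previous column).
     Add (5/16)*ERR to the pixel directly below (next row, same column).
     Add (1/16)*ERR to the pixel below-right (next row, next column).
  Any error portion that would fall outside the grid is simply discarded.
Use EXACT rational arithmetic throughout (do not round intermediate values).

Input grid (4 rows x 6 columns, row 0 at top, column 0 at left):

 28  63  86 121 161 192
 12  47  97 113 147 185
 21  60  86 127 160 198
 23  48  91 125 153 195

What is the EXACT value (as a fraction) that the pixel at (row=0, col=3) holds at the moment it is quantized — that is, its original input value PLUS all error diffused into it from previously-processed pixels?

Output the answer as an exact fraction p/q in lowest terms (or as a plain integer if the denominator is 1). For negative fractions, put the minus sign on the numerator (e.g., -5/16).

(0,0): OLD=28 → NEW=0, ERR=28
(0,1): OLD=301/4 → NEW=0, ERR=301/4
(0,2): OLD=7611/64 → NEW=0, ERR=7611/64
(0,3): OLD=177181/1024 → NEW=255, ERR=-83939/1024
Target (0,3): original=121, with diffused error = 177181/1024

Answer: 177181/1024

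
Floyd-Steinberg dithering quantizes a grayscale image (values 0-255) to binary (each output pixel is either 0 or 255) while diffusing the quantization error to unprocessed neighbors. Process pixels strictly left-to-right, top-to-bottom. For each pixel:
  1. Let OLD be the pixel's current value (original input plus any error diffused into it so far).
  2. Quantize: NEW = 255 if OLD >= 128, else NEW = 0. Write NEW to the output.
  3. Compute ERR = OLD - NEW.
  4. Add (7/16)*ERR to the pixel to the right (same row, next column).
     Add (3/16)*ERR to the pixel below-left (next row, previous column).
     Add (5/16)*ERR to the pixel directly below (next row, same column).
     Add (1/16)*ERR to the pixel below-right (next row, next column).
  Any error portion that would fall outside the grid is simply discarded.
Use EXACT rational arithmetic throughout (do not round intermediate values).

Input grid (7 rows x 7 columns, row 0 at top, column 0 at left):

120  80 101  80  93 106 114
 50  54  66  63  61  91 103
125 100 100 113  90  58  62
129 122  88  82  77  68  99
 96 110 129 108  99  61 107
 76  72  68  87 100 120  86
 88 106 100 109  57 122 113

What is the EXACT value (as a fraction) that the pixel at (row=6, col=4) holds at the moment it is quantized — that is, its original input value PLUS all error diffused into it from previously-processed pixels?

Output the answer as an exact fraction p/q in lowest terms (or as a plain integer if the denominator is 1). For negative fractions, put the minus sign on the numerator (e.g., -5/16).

Answer: 889724895442632331/36028797018963968

Derivation:
(0,0): OLD=120 → NEW=0, ERR=120
(0,1): OLD=265/2 → NEW=255, ERR=-245/2
(0,2): OLD=1517/32 → NEW=0, ERR=1517/32
(0,3): OLD=51579/512 → NEW=0, ERR=51579/512
(0,4): OLD=1122909/8192 → NEW=255, ERR=-966051/8192
(0,5): OLD=7131275/131072 → NEW=0, ERR=7131275/131072
(0,6): OLD=288994253/2097152 → NEW=255, ERR=-245779507/2097152
(1,0): OLD=2065/32 → NEW=0, ERR=2065/32
(1,1): OLD=15447/256 → NEW=0, ERR=15447/256
(1,2): OLD=970307/8192 → NEW=0, ERR=970307/8192
(1,3): OLD=4166551/32768 → NEW=0, ERR=4166551/32768
(1,4): OLD=201903669/2097152 → NEW=0, ERR=201903669/2097152
(1,5): OLD=2026316709/16777216 → NEW=0, ERR=2026316709/16777216
(1,6): OLD=32914691851/268435456 → NEW=0, ERR=32914691851/268435456
(2,0): OLD=640941/4096 → NEW=255, ERR=-403539/4096
(2,1): OLD=13368735/131072 → NEW=0, ERR=13368735/131072
(2,2): OLD=438828381/2097152 → NEW=255, ERR=-95945379/2097152
(2,3): OLD=2653719541/16777216 → NEW=255, ERR=-1624470539/16777216
(2,4): OLD=14538134133/134217728 → NEW=0, ERR=14538134133/134217728
(2,5): OLD=739335062935/4294967296 → NEW=255, ERR=-355881597545/4294967296
(2,6): OLD=4921348800401/68719476736 → NEW=0, ERR=4921348800401/68719476736
(3,0): OLD=246072573/2097152 → NEW=0, ERR=246072573/2097152
(3,1): OLD=3195599705/16777216 → NEW=255, ERR=-1082590375/16777216
(3,2): OLD=4522079403/134217728 → NEW=0, ERR=4522079403/134217728
(3,3): OLD=45060822885/536870912 → NEW=0, ERR=45060822885/536870912
(3,4): OLD=8657398000893/68719476736 → NEW=0, ERR=8657398000893/68719476736
(3,5): OLD=64552809984359/549755813888 → NEW=0, ERR=64552809984359/549755813888
(3,6): OLD=1473983986619385/8796093022208 → NEW=255, ERR=-769019734043655/8796093022208
(4,0): OLD=32364935571/268435456 → NEW=0, ERR=32364935571/268435456
(4,1): OLD=671023487319/4294967296 → NEW=255, ERR=-424193173161/4294967296
(4,2): OLD=7423309604537/68719476736 → NEW=0, ERR=7423309604537/68719476736
(4,3): OLD=113918424167491/549755813888 → NEW=255, ERR=-26269308373949/549755813888
(4,4): OLD=636512341601993/4398046511104 → NEW=255, ERR=-484989518729527/4398046511104
(4,5): OLD=5760446068193689/140737488355328 → NEW=0, ERR=5760446068193689/140737488355328
(4,6): OLD=236269643174180863/2251799813685248 → NEW=0, ERR=236269643174180863/2251799813685248
(5,0): OLD=6539295558133/68719476736 → NEW=0, ERR=6539295558133/68719476736
(5,1): OLD=60779902286855/549755813888 → NEW=0, ERR=60779902286855/549755813888
(5,2): OLD=593710687206577/4398046511104 → NEW=255, ERR=-527791173124943/4398046511104
(5,3): OLD=198446727562997/35184372088832 → NEW=0, ERR=198446727562997/35184372088832
(5,4): OLD=163694562004414519/2251799813685248 → NEW=0, ERR=163694562004414519/2251799813685248
(5,5): OLD=3195323778847548839/18014398509481984 → NEW=255, ERR=-1398347841070357081/18014398509481984
(5,6): OLD=25187500285250737129/288230376151711744 → NEW=0, ERR=25187500285250737129/288230376151711744
(6,0): OLD=1217967715140189/8796093022208 → NEW=255, ERR=-1025036005522851/8796093022208
(6,1): OLD=10275596702644577/140737488355328 → NEW=0, ERR=10275596702644577/140737488355328
(6,2): OLD=230603586303236803/2251799813685248 → NEW=0, ERR=230603586303236803/2251799813685248
(6,3): OLD=2912860768691580957/18014398509481984 → NEW=255, ERR=-1680810851226324963/18014398509481984
(6,4): OLD=889724895442632331/36028797018963968 → NEW=0, ERR=889724895442632331/36028797018963968
Target (6,4): original=57, with diffused error = 889724895442632331/36028797018963968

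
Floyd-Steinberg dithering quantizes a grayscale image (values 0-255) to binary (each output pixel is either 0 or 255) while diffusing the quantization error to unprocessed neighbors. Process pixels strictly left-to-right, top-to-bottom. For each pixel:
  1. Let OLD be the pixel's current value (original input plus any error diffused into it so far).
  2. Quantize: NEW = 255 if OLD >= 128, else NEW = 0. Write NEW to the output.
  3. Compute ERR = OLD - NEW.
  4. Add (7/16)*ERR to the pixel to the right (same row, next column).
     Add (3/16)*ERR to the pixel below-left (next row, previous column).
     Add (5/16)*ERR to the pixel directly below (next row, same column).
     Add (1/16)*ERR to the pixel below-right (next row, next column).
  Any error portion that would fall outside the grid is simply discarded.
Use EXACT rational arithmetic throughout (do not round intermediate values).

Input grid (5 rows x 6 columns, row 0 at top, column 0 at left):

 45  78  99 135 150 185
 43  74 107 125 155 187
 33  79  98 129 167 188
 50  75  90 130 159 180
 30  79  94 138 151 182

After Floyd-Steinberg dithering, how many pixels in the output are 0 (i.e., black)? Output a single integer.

Answer: 17

Derivation:
(0,0): OLD=45 → NEW=0, ERR=45
(0,1): OLD=1563/16 → NEW=0, ERR=1563/16
(0,2): OLD=36285/256 → NEW=255, ERR=-28995/256
(0,3): OLD=349995/4096 → NEW=0, ERR=349995/4096
(0,4): OLD=12280365/65536 → NEW=255, ERR=-4431315/65536
(0,5): OLD=162967355/1048576 → NEW=255, ERR=-104419525/1048576
(1,0): OLD=19297/256 → NEW=0, ERR=19297/256
(1,1): OLD=243879/2048 → NEW=0, ERR=243879/2048
(1,2): OLD=9557171/65536 → NEW=255, ERR=-7154509/65536
(1,3): OLD=22068343/262144 → NEW=0, ERR=22068343/262144
(1,4): OLD=2640217029/16777216 → NEW=255, ERR=-1637973051/16777216
(1,5): OLD=29243640275/268435456 → NEW=0, ERR=29243640275/268435456
(2,0): OLD=2584861/32768 → NEW=0, ERR=2584861/32768
(2,1): OLD=141522703/1048576 → NEW=255, ERR=-125864177/1048576
(2,2): OLD=580443373/16777216 → NEW=0, ERR=580443373/16777216
(2,3): OLD=19503836869/134217728 → NEW=255, ERR=-14721683771/134217728
(2,4): OLD=490447025615/4294967296 → NEW=0, ERR=490447025615/4294967296
(2,5): OLD=18272560926617/68719476736 → NEW=255, ERR=749094358937/68719476736
(3,0): OLD=874846029/16777216 → NEW=0, ERR=874846029/16777216
(3,1): OLD=9626113097/134217728 → NEW=0, ERR=9626113097/134217728
(3,2): OLD=111799194475/1073741824 → NEW=0, ERR=111799194475/1073741824
(3,3): OLD=11328374597953/68719476736 → NEW=255, ERR=-6195091969727/68719476736
(3,4): OLD=82701124031777/549755813888 → NEW=255, ERR=-57486608509663/549755813888
(3,5): OLD=1273631478065999/8796093022208 → NEW=255, ERR=-969372242597041/8796093022208
(4,0): OLD=128296689891/2147483648 → NEW=0, ERR=128296689891/2147483648
(4,1): OLD=5165360666631/34359738368 → NEW=255, ERR=-3596372617209/34359738368
(4,2): OLD=75123912598501/1099511627776 → NEW=0, ERR=75123912598501/1099511627776
(4,3): OLD=2227544428825177/17592186044416 → NEW=0, ERR=2227544428825177/17592186044416
(4,4): OLD=41495498123706857/281474976710656 → NEW=255, ERR=-30280620937510423/281474976710656
(4,5): OLD=423158083246383295/4503599627370496 → NEW=0, ERR=423158083246383295/4503599627370496
Output grid:
  Row 0: ..#.##  (3 black, running=3)
  Row 1: ..#.#.  (4 black, running=7)
  Row 2: .#.#.#  (3 black, running=10)
  Row 3: ...###  (3 black, running=13)
  Row 4: .#..#.  (4 black, running=17)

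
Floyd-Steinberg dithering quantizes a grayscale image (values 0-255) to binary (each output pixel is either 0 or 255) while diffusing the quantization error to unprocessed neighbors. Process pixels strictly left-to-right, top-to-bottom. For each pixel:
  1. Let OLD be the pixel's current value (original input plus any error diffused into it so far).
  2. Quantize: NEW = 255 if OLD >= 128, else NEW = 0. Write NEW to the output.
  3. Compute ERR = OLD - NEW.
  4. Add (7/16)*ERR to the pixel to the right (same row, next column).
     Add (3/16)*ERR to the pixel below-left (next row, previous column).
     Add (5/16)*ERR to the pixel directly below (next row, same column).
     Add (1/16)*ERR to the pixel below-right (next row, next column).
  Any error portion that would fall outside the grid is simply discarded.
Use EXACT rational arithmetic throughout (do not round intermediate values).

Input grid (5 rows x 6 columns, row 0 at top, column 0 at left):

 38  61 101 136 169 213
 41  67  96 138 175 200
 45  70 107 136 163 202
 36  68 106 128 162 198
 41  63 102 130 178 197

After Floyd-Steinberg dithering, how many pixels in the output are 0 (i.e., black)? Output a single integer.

(0,0): OLD=38 → NEW=0, ERR=38
(0,1): OLD=621/8 → NEW=0, ERR=621/8
(0,2): OLD=17275/128 → NEW=255, ERR=-15365/128
(0,3): OLD=170973/2048 → NEW=0, ERR=170973/2048
(0,4): OLD=6734603/32768 → NEW=255, ERR=-1621237/32768
(0,5): OLD=100324685/524288 → NEW=255, ERR=-33368755/524288
(1,0): OLD=8631/128 → NEW=0, ERR=8631/128
(1,1): OLD=103041/1024 → NEW=0, ERR=103041/1024
(1,2): OLD=4030997/32768 → NEW=0, ERR=4030997/32768
(1,3): OLD=26362353/131072 → NEW=255, ERR=-7061007/131072
(1,4): OLD=1084262067/8388608 → NEW=255, ERR=-1054832973/8388608
(1,5): OLD=16375177717/134217728 → NEW=0, ERR=16375177717/134217728
(2,0): OLD=1391643/16384 → NEW=0, ERR=1391643/16384
(2,1): OLD=86972249/524288 → NEW=255, ERR=-46721191/524288
(2,2): OLD=861037387/8388608 → NEW=0, ERR=861037387/8388608
(2,3): OLD=9944393395/67108864 → NEW=255, ERR=-7168366925/67108864
(2,4): OLD=207191121817/2147483648 → NEW=0, ERR=207191121817/2147483648
(2,5): OLD=9430981979327/34359738368 → NEW=255, ERR=669248695487/34359738368
(3,0): OLD=384489195/8388608 → NEW=0, ERR=384489195/8388608
(3,1): OLD=5688083983/67108864 → NEW=0, ERR=5688083983/67108864
(3,2): OLD=80294651741/536870912 → NEW=255, ERR=-56607430819/536870912
(3,3): OLD=2508098676695/34359738368 → NEW=0, ERR=2508098676695/34359738368
(3,4): OLD=60764982276471/274877906944 → NEW=255, ERR=-9328883994249/274877906944
(3,5): OLD=858801432650905/4398046511104 → NEW=255, ERR=-262700427680615/4398046511104
(4,0): OLD=76467234533/1073741824 → NEW=0, ERR=76467234533/1073741824
(4,1): OLD=1782219151009/17179869184 → NEW=0, ERR=1782219151009/17179869184
(4,2): OLD=73348378298003/549755813888 → NEW=255, ERR=-66839354243437/549755813888
(4,3): OLD=762325194194431/8796093022208 → NEW=0, ERR=762325194194431/8796093022208
(4,4): OLD=27960798542679791/140737488355328 → NEW=255, ERR=-7927260987928849/140737488355328
(4,5): OLD=341305279346538025/2251799813685248 → NEW=255, ERR=-232903673143200215/2251799813685248
Output grid:
  Row 0: ..#.##  (3 black, running=3)
  Row 1: ...##.  (4 black, running=7)
  Row 2: .#.#.#  (3 black, running=10)
  Row 3: ..#.##  (3 black, running=13)
  Row 4: ..#.##  (3 black, running=16)

Answer: 16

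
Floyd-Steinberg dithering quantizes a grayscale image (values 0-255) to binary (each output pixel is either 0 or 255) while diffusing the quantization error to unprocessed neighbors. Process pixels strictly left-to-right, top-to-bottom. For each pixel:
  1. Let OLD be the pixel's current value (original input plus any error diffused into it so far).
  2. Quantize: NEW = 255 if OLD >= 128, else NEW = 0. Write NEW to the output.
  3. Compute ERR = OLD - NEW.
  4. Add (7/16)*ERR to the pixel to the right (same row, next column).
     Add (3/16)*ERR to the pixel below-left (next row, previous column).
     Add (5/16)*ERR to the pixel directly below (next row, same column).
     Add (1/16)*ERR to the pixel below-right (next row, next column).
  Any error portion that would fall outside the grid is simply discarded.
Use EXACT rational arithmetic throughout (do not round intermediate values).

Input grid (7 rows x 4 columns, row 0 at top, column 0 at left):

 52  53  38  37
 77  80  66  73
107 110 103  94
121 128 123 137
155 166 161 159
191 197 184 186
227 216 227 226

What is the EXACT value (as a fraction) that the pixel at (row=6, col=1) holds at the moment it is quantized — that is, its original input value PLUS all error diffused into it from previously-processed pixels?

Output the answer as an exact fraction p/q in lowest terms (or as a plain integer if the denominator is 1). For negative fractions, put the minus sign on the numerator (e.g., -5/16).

(0,0): OLD=52 → NEW=0, ERR=52
(0,1): OLD=303/4 → NEW=0, ERR=303/4
(0,2): OLD=4553/64 → NEW=0, ERR=4553/64
(0,3): OLD=69759/1024 → NEW=0, ERR=69759/1024
(1,0): OLD=6877/64 → NEW=0, ERR=6877/64
(1,1): OLD=85643/512 → NEW=255, ERR=-44917/512
(1,2): OLD=1103591/16384 → NEW=0, ERR=1103591/16384
(1,3): OLD=33607937/262144 → NEW=255, ERR=-33238783/262144
(2,0): OLD=1016873/8192 → NEW=0, ERR=1016873/8192
(2,1): OLD=40956627/262144 → NEW=255, ERR=-25890093/262144
(2,2): OLD=27044511/524288 → NEW=0, ERR=27044511/524288
(2,3): OLD=680767811/8388608 → NEW=0, ERR=680767811/8388608
(3,0): OLD=592540185/4194304 → NEW=255, ERR=-477007335/4194304
(3,1): OLD=4349383047/67108864 → NEW=0, ERR=4349383047/67108864
(3,2): OLD=189534976377/1073741824 → NEW=255, ERR=-84269188743/1073741824
(3,3): OLD=2254836314575/17179869184 → NEW=255, ERR=-2126030327345/17179869184
(4,0): OLD=141317545061/1073741824 → NEW=255, ERR=-132486620059/1073741824
(4,1): OLD=948740571951/8589934592 → NEW=0, ERR=948740571951/8589934592
(4,2): OLD=45531527003855/274877906944 → NEW=255, ERR=-24562339266865/274877906944
(4,3): OLD=335697681891673/4398046511104 → NEW=0, ERR=335697681891673/4398046511104
(5,0): OLD=23797597026645/137438953472 → NEW=255, ERR=-11249336108715/137438953472
(5,1): OLD=753119356141939/4398046511104 → NEW=255, ERR=-368382504189581/4398046511104
(5,2): OLD=309282264891495/2199023255552 → NEW=255, ERR=-251468665274265/2199023255552
(5,3): OLD=10853516084394319/70368744177664 → NEW=255, ERR=-7090513680910001/70368744177664
(6,0): OLD=13068663638366585/70368744177664 → NEW=255, ERR=-4875366126937735/70368744177664
(6,1): OLD=149695564700284639/1125899906842624 → NEW=255, ERR=-137408911544584481/1125899906842624
Target (6,1): original=216, with diffused error = 149695564700284639/1125899906842624

Answer: 149695564700284639/1125899906842624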